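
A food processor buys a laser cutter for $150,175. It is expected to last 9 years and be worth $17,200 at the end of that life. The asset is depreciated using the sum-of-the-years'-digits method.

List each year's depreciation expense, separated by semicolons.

$26,595; $23,640; $20,685; $17,730; $14,775; $11,820; $8,865; $5,910; $2,955

Depreciable base = $150,175 − $17,200 = $132,975.
Sum of the years' digits = 9+8+7+6+5+4+3+2+1 = 45.
Year 1: $132,975 × 9/45 = $26,595. Book value $123,580.
Year 2: $132,975 × 8/45 = $23,640. Book value $99,940.
Year 3: $132,975 × 7/45 = $20,685. Book value $79,255.
Year 4: $132,975 × 6/45 = $17,730. Book value $61,525.
Year 5: $132,975 × 5/45 = $14,775. Book value $46,750.
Year 6: $132,975 × 4/45 = $11,820. Book value $34,930.
Year 7: $132,975 × 3/45 = $8,865. Book value $26,065.
Year 8: $132,975 × 2/45 = $5,910. Book value $20,155.
Year 9: $132,975 × 1/45 = $2,955. Book value $17,200.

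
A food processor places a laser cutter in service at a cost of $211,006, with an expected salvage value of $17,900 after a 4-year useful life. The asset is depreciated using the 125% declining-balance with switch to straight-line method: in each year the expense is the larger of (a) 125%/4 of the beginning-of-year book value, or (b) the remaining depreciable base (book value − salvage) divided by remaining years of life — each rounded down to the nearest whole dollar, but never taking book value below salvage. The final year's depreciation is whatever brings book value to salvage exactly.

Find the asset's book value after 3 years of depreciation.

$58,817

Depreciable base = $211,006 − $17,900 = $193,106.
Year 1: DB = ⌊$211,006 × 125%/4⌋ = $65,939; SL = ⌊$193,106/4⌋ = $48,276 → take DB $65,939. Book value $145,067.
Year 2: DB = ⌊$145,067 × 125%/4⌋ = $45,333; SL = ⌊$127,167/3⌋ = $42,389 → take DB $45,333. Book value $99,734.
Year 3: DB = ⌊$99,734 × 125%/4⌋ = $31,166; SL = ⌊$81,834/2⌋ = $40,917 → take SL $40,917. Book value $58,817.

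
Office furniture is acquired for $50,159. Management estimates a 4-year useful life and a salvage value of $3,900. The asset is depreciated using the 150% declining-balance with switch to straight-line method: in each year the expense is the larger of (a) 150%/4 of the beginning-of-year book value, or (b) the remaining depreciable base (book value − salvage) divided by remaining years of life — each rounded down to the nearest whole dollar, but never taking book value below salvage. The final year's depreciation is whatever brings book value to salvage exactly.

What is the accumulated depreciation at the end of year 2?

Depreciable base = $50,159 − $3,900 = $46,259.
Year 1: DB = ⌊$50,159 × 150%/4⌋ = $18,809; SL = ⌊$46,259/4⌋ = $11,564 → take DB $18,809. Book value $31,350.
Year 2: DB = ⌊$31,350 × 150%/4⌋ = $11,756; SL = ⌊$27,450/3⌋ = $9,150 → take DB $11,756. Book value $19,594.
Accumulated through year 2 = $50,159 − $19,594 = $30,565.

$30,565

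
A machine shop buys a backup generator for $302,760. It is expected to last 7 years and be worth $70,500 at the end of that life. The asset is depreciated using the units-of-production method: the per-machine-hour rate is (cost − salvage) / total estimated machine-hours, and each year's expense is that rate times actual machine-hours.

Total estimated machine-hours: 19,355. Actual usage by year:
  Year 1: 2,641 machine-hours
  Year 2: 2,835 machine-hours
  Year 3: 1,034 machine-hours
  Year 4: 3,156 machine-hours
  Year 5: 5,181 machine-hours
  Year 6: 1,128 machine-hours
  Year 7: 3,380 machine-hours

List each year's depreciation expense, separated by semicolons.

Depreciable base = $302,760 − $70,500 = $232,260.
Rate = $232,260 / 19,355 machine-hours = $12 per machine-hour.
Year 1: 2,641 × $12 = $31,692. Book value $271,068.
Year 2: 2,835 × $12 = $34,020. Book value $237,048.
Year 3: 1,034 × $12 = $12,408. Book value $224,640.
Year 4: 3,156 × $12 = $37,872. Book value $186,768.
Year 5: 5,181 × $12 = $62,172. Book value $124,596.
Year 6: 1,128 × $12 = $13,536. Book value $111,060.
Year 7: 3,380 × $12 = $40,560. Book value $70,500.

$31,692; $34,020; $12,408; $37,872; $62,172; $13,536; $40,560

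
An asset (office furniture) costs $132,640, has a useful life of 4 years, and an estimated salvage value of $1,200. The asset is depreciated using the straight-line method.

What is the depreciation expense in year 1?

Depreciable base = $132,640 − $1,200 = $131,440.
Annual expense = $131,440 / 4 = $32,860.

$32,860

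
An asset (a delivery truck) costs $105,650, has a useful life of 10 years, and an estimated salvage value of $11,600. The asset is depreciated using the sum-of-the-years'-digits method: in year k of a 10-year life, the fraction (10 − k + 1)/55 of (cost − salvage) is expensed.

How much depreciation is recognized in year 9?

Depreciable base = $105,650 − $11,600 = $94,050.
Sum of the years' digits = 10+9+8+7+6+5+4+3+2+1 = 55.
Year 1: $94,050 × 10/55 = $17,100. Book value $88,550.
Year 2: $94,050 × 9/55 = $15,390. Book value $73,160.
Year 3: $94,050 × 8/55 = $13,680. Book value $59,480.
Year 4: $94,050 × 7/55 = $11,970. Book value $47,510.
Year 5: $94,050 × 6/55 = $10,260. Book value $37,250.
Year 6: $94,050 × 5/55 = $8,550. Book value $28,700.
Year 7: $94,050 × 4/55 = $6,840. Book value $21,860.
Year 8: $94,050 × 3/55 = $5,130. Book value $16,730.
Year 9: $94,050 × 2/55 = $3,420. Book value $13,310.

$3,420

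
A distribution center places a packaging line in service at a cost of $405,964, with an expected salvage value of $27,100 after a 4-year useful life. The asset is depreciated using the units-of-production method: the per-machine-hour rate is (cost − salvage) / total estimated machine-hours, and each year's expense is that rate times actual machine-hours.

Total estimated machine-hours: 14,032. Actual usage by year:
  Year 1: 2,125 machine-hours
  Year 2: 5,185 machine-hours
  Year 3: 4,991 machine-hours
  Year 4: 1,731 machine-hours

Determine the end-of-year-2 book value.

Depreciable base = $405,964 − $27,100 = $378,864.
Rate = $378,864 / 14,032 machine-hours = $27 per machine-hour.
Year 1: 2,125 × $27 = $57,375. Book value $348,589.
Year 2: 5,185 × $27 = $139,995. Book value $208,594.

$208,594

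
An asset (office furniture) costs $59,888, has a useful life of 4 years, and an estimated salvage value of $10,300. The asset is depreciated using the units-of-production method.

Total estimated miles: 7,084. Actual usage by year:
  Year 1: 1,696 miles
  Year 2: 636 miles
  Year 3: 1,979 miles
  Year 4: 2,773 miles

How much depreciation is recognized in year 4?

Depreciable base = $59,888 − $10,300 = $49,588.
Rate = $49,588 / 7,084 miles = $7 per mile.
Year 1: 1,696 × $7 = $11,872. Book value $48,016.
Year 2: 636 × $7 = $4,452. Book value $43,564.
Year 3: 1,979 × $7 = $13,853. Book value $29,711.
Year 4: 2,773 × $7 = $19,411. Book value $10,300.

$19,411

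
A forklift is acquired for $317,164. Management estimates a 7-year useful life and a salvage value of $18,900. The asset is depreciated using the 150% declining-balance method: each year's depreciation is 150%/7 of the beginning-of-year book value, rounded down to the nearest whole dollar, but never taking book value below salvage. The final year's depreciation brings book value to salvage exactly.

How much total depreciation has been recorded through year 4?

Depreciable base = $317,164 − $18,900 = $298,264.
Year 1: ⌊$317,164 × 150%/7⌋ = $67,963. Book value $249,201.
Year 2: ⌊$249,201 × 150%/7⌋ = $53,400. Book value $195,801.
Year 3: ⌊$195,801 × 150%/7⌋ = $41,957. Book value $153,844.
Year 4: ⌊$153,844 × 150%/7⌋ = $32,966. Book value $120,878.
Accumulated through year 4 = $317,164 − $120,878 = $196,286.

$196,286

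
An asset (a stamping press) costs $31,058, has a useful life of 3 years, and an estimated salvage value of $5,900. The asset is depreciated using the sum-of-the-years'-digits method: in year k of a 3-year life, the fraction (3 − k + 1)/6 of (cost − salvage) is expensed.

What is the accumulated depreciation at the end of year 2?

Depreciable base = $31,058 − $5,900 = $25,158.
Sum of the years' digits = 3+2+1 = 6.
Year 1: $25,158 × 3/6 = $12,579. Book value $18,479.
Year 2: $25,158 × 2/6 = $8,386. Book value $10,093.
Accumulated through year 2 = $31,058 − $10,093 = $20,965.

$20,965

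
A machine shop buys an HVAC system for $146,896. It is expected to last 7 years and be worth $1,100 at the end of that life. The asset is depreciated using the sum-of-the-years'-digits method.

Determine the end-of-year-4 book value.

Depreciable base = $146,896 − $1,100 = $145,796.
Sum of the years' digits = 7+6+5+4+3+2+1 = 28.
Year 1: $145,796 × 7/28 = $36,449. Book value $110,447.
Year 2: $145,796 × 6/28 = $31,242. Book value $79,205.
Year 3: $145,796 × 5/28 = $26,035. Book value $53,170.
Year 4: $145,796 × 4/28 = $20,828. Book value $32,342.

$32,342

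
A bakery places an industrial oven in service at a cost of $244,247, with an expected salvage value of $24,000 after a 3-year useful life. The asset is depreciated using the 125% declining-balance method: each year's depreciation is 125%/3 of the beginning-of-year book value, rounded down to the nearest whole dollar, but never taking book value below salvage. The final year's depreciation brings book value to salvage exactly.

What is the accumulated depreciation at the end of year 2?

Depreciable base = $244,247 − $24,000 = $220,247.
Year 1: ⌊$244,247 × 125%/3⌋ = $101,769. Book value $142,478.
Year 2: ⌊$142,478 × 125%/3⌋ = $59,365. Book value $83,113.
Accumulated through year 2 = $244,247 − $83,113 = $161,134.

$161,134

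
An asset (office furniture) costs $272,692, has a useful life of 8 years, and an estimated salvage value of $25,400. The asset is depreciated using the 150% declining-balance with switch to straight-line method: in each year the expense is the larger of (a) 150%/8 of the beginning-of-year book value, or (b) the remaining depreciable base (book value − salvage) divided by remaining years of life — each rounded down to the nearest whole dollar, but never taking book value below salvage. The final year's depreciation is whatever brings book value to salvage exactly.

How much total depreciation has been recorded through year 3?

$126,425

Depreciable base = $272,692 − $25,400 = $247,292.
Year 1: DB = ⌊$272,692 × 150%/8⌋ = $51,129; SL = ⌊$247,292/8⌋ = $30,911 → take DB $51,129. Book value $221,563.
Year 2: DB = ⌊$221,563 × 150%/8⌋ = $41,543; SL = ⌊$196,163/7⌋ = $28,023 → take DB $41,543. Book value $180,020.
Year 3: DB = ⌊$180,020 × 150%/8⌋ = $33,753; SL = ⌊$154,620/6⌋ = $25,770 → take DB $33,753. Book value $146,267.
Accumulated through year 3 = $272,692 − $146,267 = $126,425.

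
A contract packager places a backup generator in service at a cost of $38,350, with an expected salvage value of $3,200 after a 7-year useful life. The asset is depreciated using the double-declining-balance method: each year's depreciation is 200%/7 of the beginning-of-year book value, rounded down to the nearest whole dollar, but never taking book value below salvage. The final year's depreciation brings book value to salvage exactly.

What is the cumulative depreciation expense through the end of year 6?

$33,255

Depreciable base = $38,350 − $3,200 = $35,150.
Year 1: ⌊$38,350 × 200%/7⌋ = $10,957. Book value $27,393.
Year 2: ⌊$27,393 × 200%/7⌋ = $7,826. Book value $19,567.
Year 3: ⌊$19,567 × 200%/7⌋ = $5,590. Book value $13,977.
Year 4: ⌊$13,977 × 200%/7⌋ = $3,993. Book value $9,984.
Year 5: ⌊$9,984 × 200%/7⌋ = $2,852. Book value $7,132.
Year 6: ⌊$7,132 × 200%/7⌋ = $2,037. Book value $5,095.
Accumulated through year 6 = $38,350 − $5,095 = $33,255.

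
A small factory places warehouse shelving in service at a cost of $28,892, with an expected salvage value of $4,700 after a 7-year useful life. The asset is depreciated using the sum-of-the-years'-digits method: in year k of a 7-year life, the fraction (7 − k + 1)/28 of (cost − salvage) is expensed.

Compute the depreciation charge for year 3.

$4,320

Depreciable base = $28,892 − $4,700 = $24,192.
Sum of the years' digits = 7+6+5+4+3+2+1 = 28.
Year 1: $24,192 × 7/28 = $6,048. Book value $22,844.
Year 2: $24,192 × 6/28 = $5,184. Book value $17,660.
Year 3: $24,192 × 5/28 = $4,320. Book value $13,340.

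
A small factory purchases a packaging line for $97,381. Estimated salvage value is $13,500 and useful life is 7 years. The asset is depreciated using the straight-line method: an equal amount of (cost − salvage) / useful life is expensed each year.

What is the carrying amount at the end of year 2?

Depreciable base = $97,381 − $13,500 = $83,881.
Annual expense = $83,881 / 7 = $11,983.
End of year 1: book value $85,398.
End of year 2: book value $73,415.

$73,415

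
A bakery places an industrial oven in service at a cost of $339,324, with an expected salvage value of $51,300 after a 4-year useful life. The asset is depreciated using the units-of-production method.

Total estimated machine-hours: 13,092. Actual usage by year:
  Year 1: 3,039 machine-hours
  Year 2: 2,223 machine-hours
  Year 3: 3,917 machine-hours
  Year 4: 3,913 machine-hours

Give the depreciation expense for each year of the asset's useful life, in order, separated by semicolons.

$66,858; $48,906; $86,174; $86,086

Depreciable base = $339,324 − $51,300 = $288,024.
Rate = $288,024 / 13,092 machine-hours = $22 per machine-hour.
Year 1: 3,039 × $22 = $66,858. Book value $272,466.
Year 2: 2,223 × $22 = $48,906. Book value $223,560.
Year 3: 3,917 × $22 = $86,174. Book value $137,386.
Year 4: 3,913 × $22 = $86,086. Book value $51,300.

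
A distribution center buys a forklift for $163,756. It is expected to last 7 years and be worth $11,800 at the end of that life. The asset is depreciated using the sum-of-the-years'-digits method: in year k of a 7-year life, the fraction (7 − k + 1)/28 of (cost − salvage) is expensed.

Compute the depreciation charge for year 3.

$27,135

Depreciable base = $163,756 − $11,800 = $151,956.
Sum of the years' digits = 7+6+5+4+3+2+1 = 28.
Year 1: $151,956 × 7/28 = $37,989. Book value $125,767.
Year 2: $151,956 × 6/28 = $32,562. Book value $93,205.
Year 3: $151,956 × 5/28 = $27,135. Book value $66,070.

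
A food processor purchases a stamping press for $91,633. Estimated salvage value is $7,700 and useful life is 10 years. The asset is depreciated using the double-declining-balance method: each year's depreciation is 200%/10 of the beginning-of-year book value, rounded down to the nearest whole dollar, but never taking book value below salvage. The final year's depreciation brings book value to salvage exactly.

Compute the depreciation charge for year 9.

Depreciable base = $91,633 − $7,700 = $83,933.
Year 1: ⌊$91,633 × 200%/10⌋ = $18,326. Book value $73,307.
Year 2: ⌊$73,307 × 200%/10⌋ = $14,661. Book value $58,646.
Year 3: ⌊$58,646 × 200%/10⌋ = $11,729. Book value $46,917.
Year 4: ⌊$46,917 × 200%/10⌋ = $9,383. Book value $37,534.
Year 5: ⌊$37,534 × 200%/10⌋ = $7,506. Book value $30,028.
Year 6: ⌊$30,028 × 200%/10⌋ = $6,005. Book value $24,023.
Year 7: ⌊$24,023 × 200%/10⌋ = $4,804. Book value $19,219.
Year 8: ⌊$19,219 × 200%/10⌋ = $3,843. Book value $15,376.
Year 9: ⌊$15,376 × 200%/10⌋ = $3,075. Book value $12,301.

$3,075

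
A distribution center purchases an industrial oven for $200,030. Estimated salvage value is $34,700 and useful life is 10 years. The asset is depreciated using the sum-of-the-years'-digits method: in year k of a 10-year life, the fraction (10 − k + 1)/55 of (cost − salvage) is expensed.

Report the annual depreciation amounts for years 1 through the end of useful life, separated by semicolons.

$30,060; $27,054; $24,048; $21,042; $18,036; $15,030; $12,024; $9,018; $6,012; $3,006

Depreciable base = $200,030 − $34,700 = $165,330.
Sum of the years' digits = 10+9+8+7+6+5+4+3+2+1 = 55.
Year 1: $165,330 × 10/55 = $30,060. Book value $169,970.
Year 2: $165,330 × 9/55 = $27,054. Book value $142,916.
Year 3: $165,330 × 8/55 = $24,048. Book value $118,868.
Year 4: $165,330 × 7/55 = $21,042. Book value $97,826.
Year 5: $165,330 × 6/55 = $18,036. Book value $79,790.
Year 6: $165,330 × 5/55 = $15,030. Book value $64,760.
Year 7: $165,330 × 4/55 = $12,024. Book value $52,736.
Year 8: $165,330 × 3/55 = $9,018. Book value $43,718.
Year 9: $165,330 × 2/55 = $6,012. Book value $37,706.
Year 10: $165,330 × 1/55 = $3,006. Book value $34,700.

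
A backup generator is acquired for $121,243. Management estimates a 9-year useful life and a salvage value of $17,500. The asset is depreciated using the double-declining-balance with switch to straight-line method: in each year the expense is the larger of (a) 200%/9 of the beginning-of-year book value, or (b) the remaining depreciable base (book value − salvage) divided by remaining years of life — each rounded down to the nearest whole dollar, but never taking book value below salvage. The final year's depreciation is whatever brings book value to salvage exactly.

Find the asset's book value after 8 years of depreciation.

$17,500

Depreciable base = $121,243 − $17,500 = $103,743.
Year 1: DB = ⌊$121,243 × 200%/9⌋ = $26,942; SL = ⌊$103,743/9⌋ = $11,527 → take DB $26,942. Book value $94,301.
Year 2: DB = ⌊$94,301 × 200%/9⌋ = $20,955; SL = ⌊$76,801/8⌋ = $9,600 → take DB $20,955. Book value $73,346.
Year 3: DB = ⌊$73,346 × 200%/9⌋ = $16,299; SL = ⌊$55,846/7⌋ = $7,978 → take DB $16,299. Book value $57,047.
Year 4: DB = ⌊$57,047 × 200%/9⌋ = $12,677; SL = ⌊$39,547/6⌋ = $6,591 → take DB $12,677. Book value $44,370.
Year 5: DB = ⌊$44,370 × 200%/9⌋ = $9,860; SL = ⌊$26,870/5⌋ = $5,374 → take DB $9,860. Book value $34,510.
Year 6: DB = ⌊$34,510 × 200%/9⌋ = $7,668; SL = ⌊$17,010/4⌋ = $4,252 → take DB $7,668. Book value $26,842.
Year 7: DB = ⌊$26,842 × 200%/9⌋ = $5,964; SL = ⌊$9,342/3⌋ = $3,114 → take DB $5,964. Book value $20,878.
Year 8: DB = ⌊$20,878 × 200%/9⌋ = $4,639; SL = ⌊$3,378/2⌋ = $1,689 → take DB $4,639, capped at $3,378. Book value $17,500.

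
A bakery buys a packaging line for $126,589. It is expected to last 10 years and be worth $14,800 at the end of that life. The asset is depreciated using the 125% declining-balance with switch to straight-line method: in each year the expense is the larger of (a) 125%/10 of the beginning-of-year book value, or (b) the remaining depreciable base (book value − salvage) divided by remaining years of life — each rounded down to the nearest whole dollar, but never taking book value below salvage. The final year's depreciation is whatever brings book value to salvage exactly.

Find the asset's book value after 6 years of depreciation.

$54,404

Depreciable base = $126,589 − $14,800 = $111,789.
Year 1: DB = ⌊$126,589 × 125%/10⌋ = $15,823; SL = ⌊$111,789/10⌋ = $11,178 → take DB $15,823. Book value $110,766.
Year 2: DB = ⌊$110,766 × 125%/10⌋ = $13,845; SL = ⌊$95,966/9⌋ = $10,662 → take DB $13,845. Book value $96,921.
Year 3: DB = ⌊$96,921 × 125%/10⌋ = $12,115; SL = ⌊$82,121/8⌋ = $10,265 → take DB $12,115. Book value $84,806.
Year 4: DB = ⌊$84,806 × 125%/10⌋ = $10,600; SL = ⌊$70,006/7⌋ = $10,000 → take DB $10,600. Book value $74,206.
Year 5: DB = ⌊$74,206 × 125%/10⌋ = $9,275; SL = ⌊$59,406/6⌋ = $9,901 → take SL $9,901. Book value $64,305.
Year 6: DB = ⌊$64,305 × 125%/10⌋ = $8,038; SL = ⌊$49,505/5⌋ = $9,901 → take SL $9,901. Book value $54,404.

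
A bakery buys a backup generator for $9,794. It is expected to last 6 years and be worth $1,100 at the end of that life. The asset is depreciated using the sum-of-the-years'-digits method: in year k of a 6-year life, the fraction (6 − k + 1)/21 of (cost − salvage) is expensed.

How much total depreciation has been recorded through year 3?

Depreciable base = $9,794 − $1,100 = $8,694.
Sum of the years' digits = 6+5+4+3+2+1 = 21.
Year 1: $8,694 × 6/21 = $2,484. Book value $7,310.
Year 2: $8,694 × 5/21 = $2,070. Book value $5,240.
Year 3: $8,694 × 4/21 = $1,656. Book value $3,584.
Accumulated through year 3 = $9,794 − $3,584 = $6,210.

$6,210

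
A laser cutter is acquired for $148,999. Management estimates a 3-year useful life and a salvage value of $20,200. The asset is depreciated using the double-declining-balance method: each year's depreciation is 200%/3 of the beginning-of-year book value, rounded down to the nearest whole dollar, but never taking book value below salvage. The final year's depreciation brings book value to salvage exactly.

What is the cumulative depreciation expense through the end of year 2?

$128,799

Depreciable base = $148,999 − $20,200 = $128,799.
Year 1: ⌊$148,999 × 200%/3⌋ = $99,332. Book value $49,667.
Year 2: ⌊$49,667 × 200%/3⌋ = $33,111, capped at $29,467. Book value $20,200.
Accumulated through year 2 = $148,999 − $20,200 = $128,799.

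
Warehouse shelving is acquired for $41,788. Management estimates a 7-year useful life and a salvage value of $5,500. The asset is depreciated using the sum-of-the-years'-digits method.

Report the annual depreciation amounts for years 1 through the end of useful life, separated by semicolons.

Depreciable base = $41,788 − $5,500 = $36,288.
Sum of the years' digits = 7+6+5+4+3+2+1 = 28.
Year 1: $36,288 × 7/28 = $9,072. Book value $32,716.
Year 2: $36,288 × 6/28 = $7,776. Book value $24,940.
Year 3: $36,288 × 5/28 = $6,480. Book value $18,460.
Year 4: $36,288 × 4/28 = $5,184. Book value $13,276.
Year 5: $36,288 × 3/28 = $3,888. Book value $9,388.
Year 6: $36,288 × 2/28 = $2,592. Book value $6,796.
Year 7: $36,288 × 1/28 = $1,296. Book value $5,500.

$9,072; $7,776; $6,480; $5,184; $3,888; $2,592; $1,296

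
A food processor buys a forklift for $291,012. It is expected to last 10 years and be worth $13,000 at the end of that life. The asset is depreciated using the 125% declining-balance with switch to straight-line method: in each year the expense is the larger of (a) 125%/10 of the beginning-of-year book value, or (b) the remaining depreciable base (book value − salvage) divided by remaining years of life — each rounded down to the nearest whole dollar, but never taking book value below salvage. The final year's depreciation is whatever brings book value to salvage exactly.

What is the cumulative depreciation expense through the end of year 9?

Depreciable base = $291,012 − $13,000 = $278,012.
Year 1: DB = ⌊$291,012 × 125%/10⌋ = $36,376; SL = ⌊$278,012/10⌋ = $27,801 → take DB $36,376. Book value $254,636.
Year 2: DB = ⌊$254,636 × 125%/10⌋ = $31,829; SL = ⌊$241,636/9⌋ = $26,848 → take DB $31,829. Book value $222,807.
Year 3: DB = ⌊$222,807 × 125%/10⌋ = $27,850; SL = ⌊$209,807/8⌋ = $26,225 → take DB $27,850. Book value $194,957.
Year 4: DB = ⌊$194,957 × 125%/10⌋ = $24,369; SL = ⌊$181,957/7⌋ = $25,993 → take SL $25,993. Book value $168,964.
Year 5: DB = ⌊$168,964 × 125%/10⌋ = $21,120; SL = ⌊$155,964/6⌋ = $25,994 → take SL $25,994. Book value $142,970.
Year 6: DB = ⌊$142,970 × 125%/10⌋ = $17,871; SL = ⌊$129,970/5⌋ = $25,994 → take SL $25,994. Book value $116,976.
Year 7: DB = ⌊$116,976 × 125%/10⌋ = $14,622; SL = ⌊$103,976/4⌋ = $25,994 → take SL $25,994. Book value $90,982.
Year 8: DB = ⌊$90,982 × 125%/10⌋ = $11,372; SL = ⌊$77,982/3⌋ = $25,994 → take SL $25,994. Book value $64,988.
Year 9: DB = ⌊$64,988 × 125%/10⌋ = $8,123; SL = ⌊$51,988/2⌋ = $25,994 → take SL $25,994. Book value $38,994.
Accumulated through year 9 = $291,012 − $38,994 = $252,018.

$252,018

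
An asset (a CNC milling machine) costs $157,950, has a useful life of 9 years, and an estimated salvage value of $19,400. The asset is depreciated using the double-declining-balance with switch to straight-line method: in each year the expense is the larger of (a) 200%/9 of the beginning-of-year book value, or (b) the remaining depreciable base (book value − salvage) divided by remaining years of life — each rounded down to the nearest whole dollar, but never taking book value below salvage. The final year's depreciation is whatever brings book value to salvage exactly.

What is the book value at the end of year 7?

$27,198

Depreciable base = $157,950 − $19,400 = $138,550.
Year 1: DB = ⌊$157,950 × 200%/9⌋ = $35,100; SL = ⌊$138,550/9⌋ = $15,394 → take DB $35,100. Book value $122,850.
Year 2: DB = ⌊$122,850 × 200%/9⌋ = $27,300; SL = ⌊$103,450/8⌋ = $12,931 → take DB $27,300. Book value $95,550.
Year 3: DB = ⌊$95,550 × 200%/9⌋ = $21,233; SL = ⌊$76,150/7⌋ = $10,878 → take DB $21,233. Book value $74,317.
Year 4: DB = ⌊$74,317 × 200%/9⌋ = $16,514; SL = ⌊$54,917/6⌋ = $9,152 → take DB $16,514. Book value $57,803.
Year 5: DB = ⌊$57,803 × 200%/9⌋ = $12,845; SL = ⌊$38,403/5⌋ = $7,680 → take DB $12,845. Book value $44,958.
Year 6: DB = ⌊$44,958 × 200%/9⌋ = $9,990; SL = ⌊$25,558/4⌋ = $6,389 → take DB $9,990. Book value $34,968.
Year 7: DB = ⌊$34,968 × 200%/9⌋ = $7,770; SL = ⌊$15,568/3⌋ = $5,189 → take DB $7,770. Book value $27,198.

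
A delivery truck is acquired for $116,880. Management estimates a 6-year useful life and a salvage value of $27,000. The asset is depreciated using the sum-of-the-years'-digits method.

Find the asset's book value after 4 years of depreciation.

Depreciable base = $116,880 − $27,000 = $89,880.
Sum of the years' digits = 6+5+4+3+2+1 = 21.
Year 1: $89,880 × 6/21 = $25,680. Book value $91,200.
Year 2: $89,880 × 5/21 = $21,400. Book value $69,800.
Year 3: $89,880 × 4/21 = $17,120. Book value $52,680.
Year 4: $89,880 × 3/21 = $12,840. Book value $39,840.

$39,840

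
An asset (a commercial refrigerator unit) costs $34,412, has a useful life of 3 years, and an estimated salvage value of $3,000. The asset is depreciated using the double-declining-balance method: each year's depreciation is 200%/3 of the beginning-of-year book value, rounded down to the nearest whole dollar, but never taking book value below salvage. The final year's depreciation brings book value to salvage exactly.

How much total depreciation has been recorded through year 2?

Depreciable base = $34,412 − $3,000 = $31,412.
Year 1: ⌊$34,412 × 200%/3⌋ = $22,941. Book value $11,471.
Year 2: ⌊$11,471 × 200%/3⌋ = $7,647. Book value $3,824.
Accumulated through year 2 = $34,412 − $3,824 = $30,588.

$30,588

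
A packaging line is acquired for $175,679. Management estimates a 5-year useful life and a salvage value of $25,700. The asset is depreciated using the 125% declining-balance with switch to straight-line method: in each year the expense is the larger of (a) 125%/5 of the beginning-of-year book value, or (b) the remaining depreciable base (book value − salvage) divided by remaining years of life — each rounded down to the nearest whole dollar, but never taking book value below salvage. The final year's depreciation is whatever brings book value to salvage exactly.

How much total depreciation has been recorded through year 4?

Depreciable base = $175,679 − $25,700 = $149,979.
Year 1: DB = ⌊$175,679 × 125%/5⌋ = $43,919; SL = ⌊$149,979/5⌋ = $29,995 → take DB $43,919. Book value $131,760.
Year 2: DB = ⌊$131,760 × 125%/5⌋ = $32,940; SL = ⌊$106,060/4⌋ = $26,515 → take DB $32,940. Book value $98,820.
Year 3: DB = ⌊$98,820 × 125%/5⌋ = $24,705; SL = ⌊$73,120/3⌋ = $24,373 → take DB $24,705. Book value $74,115.
Year 4: DB = ⌊$74,115 × 125%/5⌋ = $18,528; SL = ⌊$48,415/2⌋ = $24,207 → take SL $24,207. Book value $49,908.
Accumulated through year 4 = $175,679 − $49,908 = $125,771.

$125,771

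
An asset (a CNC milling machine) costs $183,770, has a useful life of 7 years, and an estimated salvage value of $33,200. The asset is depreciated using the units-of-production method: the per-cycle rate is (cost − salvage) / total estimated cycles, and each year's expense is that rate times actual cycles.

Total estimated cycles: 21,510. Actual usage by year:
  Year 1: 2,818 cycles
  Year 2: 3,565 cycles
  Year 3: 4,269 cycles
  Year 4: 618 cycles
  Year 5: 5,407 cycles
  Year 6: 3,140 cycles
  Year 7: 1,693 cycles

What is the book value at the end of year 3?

$109,206

Depreciable base = $183,770 − $33,200 = $150,570.
Rate = $150,570 / 21,510 cycles = $7 per cycle.
Year 1: 2,818 × $7 = $19,726. Book value $164,044.
Year 2: 3,565 × $7 = $24,955. Book value $139,089.
Year 3: 4,269 × $7 = $29,883. Book value $109,206.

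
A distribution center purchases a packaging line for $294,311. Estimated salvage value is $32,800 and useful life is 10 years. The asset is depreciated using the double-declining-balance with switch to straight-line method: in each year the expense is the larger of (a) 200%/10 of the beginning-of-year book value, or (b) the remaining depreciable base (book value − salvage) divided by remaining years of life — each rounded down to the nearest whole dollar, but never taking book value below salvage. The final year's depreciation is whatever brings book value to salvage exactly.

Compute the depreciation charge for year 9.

Depreciable base = $294,311 − $32,800 = $261,511.
Year 1: DB = ⌊$294,311 × 200%/10⌋ = $58,862; SL = ⌊$261,511/10⌋ = $26,151 → take DB $58,862. Book value $235,449.
Year 2: DB = ⌊$235,449 × 200%/10⌋ = $47,089; SL = ⌊$202,649/9⌋ = $22,516 → take DB $47,089. Book value $188,360.
Year 3: DB = ⌊$188,360 × 200%/10⌋ = $37,672; SL = ⌊$155,560/8⌋ = $19,445 → take DB $37,672. Book value $150,688.
Year 4: DB = ⌊$150,688 × 200%/10⌋ = $30,137; SL = ⌊$117,888/7⌋ = $16,841 → take DB $30,137. Book value $120,551.
Year 5: DB = ⌊$120,551 × 200%/10⌋ = $24,110; SL = ⌊$87,751/6⌋ = $14,625 → take DB $24,110. Book value $96,441.
Year 6: DB = ⌊$96,441 × 200%/10⌋ = $19,288; SL = ⌊$63,641/5⌋ = $12,728 → take DB $19,288. Book value $77,153.
Year 7: DB = ⌊$77,153 × 200%/10⌋ = $15,430; SL = ⌊$44,353/4⌋ = $11,088 → take DB $15,430. Book value $61,723.
Year 8: DB = ⌊$61,723 × 200%/10⌋ = $12,344; SL = ⌊$28,923/3⌋ = $9,641 → take DB $12,344. Book value $49,379.
Year 9: DB = ⌊$49,379 × 200%/10⌋ = $9,875; SL = ⌊$16,579/2⌋ = $8,289 → take DB $9,875. Book value $39,504.

$9,875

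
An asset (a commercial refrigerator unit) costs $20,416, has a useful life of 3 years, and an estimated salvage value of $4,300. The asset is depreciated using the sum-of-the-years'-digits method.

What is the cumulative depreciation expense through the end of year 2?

$13,430

Depreciable base = $20,416 − $4,300 = $16,116.
Sum of the years' digits = 3+2+1 = 6.
Year 1: $16,116 × 3/6 = $8,058. Book value $12,358.
Year 2: $16,116 × 2/6 = $5,372. Book value $6,986.
Accumulated through year 2 = $20,416 − $6,986 = $13,430.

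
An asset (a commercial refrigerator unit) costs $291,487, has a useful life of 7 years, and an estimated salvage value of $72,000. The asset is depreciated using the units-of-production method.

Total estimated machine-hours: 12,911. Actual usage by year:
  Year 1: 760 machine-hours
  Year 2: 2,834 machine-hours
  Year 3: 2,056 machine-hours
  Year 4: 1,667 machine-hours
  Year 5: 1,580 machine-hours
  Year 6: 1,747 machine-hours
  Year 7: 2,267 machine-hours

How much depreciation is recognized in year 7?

Depreciable base = $291,487 − $72,000 = $219,487.
Rate = $219,487 / 12,911 machine-hours = $17 per machine-hour.
Year 1: 760 × $17 = $12,920. Book value $278,567.
Year 2: 2,834 × $17 = $48,178. Book value $230,389.
Year 3: 2,056 × $17 = $34,952. Book value $195,437.
Year 4: 1,667 × $17 = $28,339. Book value $167,098.
Year 5: 1,580 × $17 = $26,860. Book value $140,238.
Year 6: 1,747 × $17 = $29,699. Book value $110,539.
Year 7: 2,267 × $17 = $38,539. Book value $72,000.

$38,539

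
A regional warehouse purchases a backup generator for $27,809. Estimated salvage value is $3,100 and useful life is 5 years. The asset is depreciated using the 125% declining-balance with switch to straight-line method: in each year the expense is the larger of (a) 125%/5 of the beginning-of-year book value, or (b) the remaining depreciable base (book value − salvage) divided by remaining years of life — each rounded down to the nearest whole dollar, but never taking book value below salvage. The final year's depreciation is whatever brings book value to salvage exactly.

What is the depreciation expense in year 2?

Depreciable base = $27,809 − $3,100 = $24,709.
Year 1: DB = ⌊$27,809 × 125%/5⌋ = $6,952; SL = ⌊$24,709/5⌋ = $4,941 → take DB $6,952. Book value $20,857.
Year 2: DB = ⌊$20,857 × 125%/5⌋ = $5,214; SL = ⌊$17,757/4⌋ = $4,439 → take DB $5,214. Book value $15,643.

$5,214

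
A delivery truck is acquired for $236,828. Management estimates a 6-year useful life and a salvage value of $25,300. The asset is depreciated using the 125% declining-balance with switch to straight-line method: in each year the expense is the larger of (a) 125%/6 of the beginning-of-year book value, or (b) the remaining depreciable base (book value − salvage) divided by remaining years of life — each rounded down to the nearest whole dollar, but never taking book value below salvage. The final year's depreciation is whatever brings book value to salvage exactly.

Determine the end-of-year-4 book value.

Depreciable base = $236,828 − $25,300 = $211,528.
Year 1: DB = ⌊$236,828 × 125%/6⌋ = $49,339; SL = ⌊$211,528/6⌋ = $35,254 → take DB $49,339. Book value $187,489.
Year 2: DB = ⌊$187,489 × 125%/6⌋ = $39,060; SL = ⌊$162,189/5⌋ = $32,437 → take DB $39,060. Book value $148,429.
Year 3: DB = ⌊$148,429 × 125%/6⌋ = $30,922; SL = ⌊$123,129/4⌋ = $30,782 → take DB $30,922. Book value $117,507.
Year 4: DB = ⌊$117,507 × 125%/6⌋ = $24,480; SL = ⌊$92,207/3⌋ = $30,735 → take SL $30,735. Book value $86,772.

$86,772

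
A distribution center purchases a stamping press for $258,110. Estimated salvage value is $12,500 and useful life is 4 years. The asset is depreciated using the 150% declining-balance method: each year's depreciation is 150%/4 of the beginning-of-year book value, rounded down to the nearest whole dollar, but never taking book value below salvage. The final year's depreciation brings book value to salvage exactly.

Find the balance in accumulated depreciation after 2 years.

$157,285

Depreciable base = $258,110 − $12,500 = $245,610.
Year 1: ⌊$258,110 × 150%/4⌋ = $96,791. Book value $161,319.
Year 2: ⌊$161,319 × 150%/4⌋ = $60,494. Book value $100,825.
Accumulated through year 2 = $258,110 − $100,825 = $157,285.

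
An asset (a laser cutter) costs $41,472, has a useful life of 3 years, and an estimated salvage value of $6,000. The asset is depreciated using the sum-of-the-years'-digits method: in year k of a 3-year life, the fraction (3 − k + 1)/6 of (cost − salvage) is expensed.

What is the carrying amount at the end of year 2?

$11,912

Depreciable base = $41,472 − $6,000 = $35,472.
Sum of the years' digits = 3+2+1 = 6.
Year 1: $35,472 × 3/6 = $17,736. Book value $23,736.
Year 2: $35,472 × 2/6 = $11,824. Book value $11,912.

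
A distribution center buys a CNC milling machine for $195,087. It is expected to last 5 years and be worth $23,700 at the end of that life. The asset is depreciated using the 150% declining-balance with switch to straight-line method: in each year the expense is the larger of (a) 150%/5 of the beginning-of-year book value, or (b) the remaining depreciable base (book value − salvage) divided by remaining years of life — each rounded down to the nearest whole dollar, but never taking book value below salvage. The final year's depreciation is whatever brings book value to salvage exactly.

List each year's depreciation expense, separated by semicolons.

Depreciable base = $195,087 − $23,700 = $171,387.
Year 1: DB = ⌊$195,087 × 150%/5⌋ = $58,526; SL = ⌊$171,387/5⌋ = $34,277 → take DB $58,526. Book value $136,561.
Year 2: DB = ⌊$136,561 × 150%/5⌋ = $40,968; SL = ⌊$112,861/4⌋ = $28,215 → take DB $40,968. Book value $95,593.
Year 3: DB = ⌊$95,593 × 150%/5⌋ = $28,677; SL = ⌊$71,893/3⌋ = $23,964 → take DB $28,677. Book value $66,916.
Year 4: DB = ⌊$66,916 × 150%/5⌋ = $20,074; SL = ⌊$43,216/2⌋ = $21,608 → take SL $21,608. Book value $45,308.
Year 5 (final): $45,308 − $23,700 = $21,608. Book value $23,700.

$58,526; $40,968; $28,677; $21,608; $21,608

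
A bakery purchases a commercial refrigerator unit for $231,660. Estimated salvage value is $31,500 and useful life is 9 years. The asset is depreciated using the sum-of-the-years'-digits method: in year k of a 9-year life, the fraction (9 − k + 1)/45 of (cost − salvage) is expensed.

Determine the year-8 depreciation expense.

$8,896

Depreciable base = $231,660 − $31,500 = $200,160.
Sum of the years' digits = 9+8+7+6+5+4+3+2+1 = 45.
Year 1: $200,160 × 9/45 = $40,032. Book value $191,628.
Year 2: $200,160 × 8/45 = $35,584. Book value $156,044.
Year 3: $200,160 × 7/45 = $31,136. Book value $124,908.
Year 4: $200,160 × 6/45 = $26,688. Book value $98,220.
Year 5: $200,160 × 5/45 = $22,240. Book value $75,980.
Year 6: $200,160 × 4/45 = $17,792. Book value $58,188.
Year 7: $200,160 × 3/45 = $13,344. Book value $44,844.
Year 8: $200,160 × 2/45 = $8,896. Book value $35,948.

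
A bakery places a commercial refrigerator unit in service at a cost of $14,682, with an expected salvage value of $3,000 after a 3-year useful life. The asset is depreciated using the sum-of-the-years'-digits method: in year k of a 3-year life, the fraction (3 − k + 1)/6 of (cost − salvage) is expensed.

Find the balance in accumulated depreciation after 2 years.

Depreciable base = $14,682 − $3,000 = $11,682.
Sum of the years' digits = 3+2+1 = 6.
Year 1: $11,682 × 3/6 = $5,841. Book value $8,841.
Year 2: $11,682 × 2/6 = $3,894. Book value $4,947.
Accumulated through year 2 = $14,682 − $4,947 = $9,735.

$9,735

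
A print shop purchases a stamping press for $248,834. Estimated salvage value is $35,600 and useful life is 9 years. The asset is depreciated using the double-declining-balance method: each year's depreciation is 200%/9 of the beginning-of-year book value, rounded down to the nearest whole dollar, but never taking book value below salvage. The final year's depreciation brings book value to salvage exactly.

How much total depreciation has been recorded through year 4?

Depreciable base = $248,834 − $35,600 = $213,234.
Year 1: ⌊$248,834 × 200%/9⌋ = $55,296. Book value $193,538.
Year 2: ⌊$193,538 × 200%/9⌋ = $43,008. Book value $150,530.
Year 3: ⌊$150,530 × 200%/9⌋ = $33,451. Book value $117,079.
Year 4: ⌊$117,079 × 200%/9⌋ = $26,017. Book value $91,062.
Accumulated through year 4 = $248,834 − $91,062 = $157,772.

$157,772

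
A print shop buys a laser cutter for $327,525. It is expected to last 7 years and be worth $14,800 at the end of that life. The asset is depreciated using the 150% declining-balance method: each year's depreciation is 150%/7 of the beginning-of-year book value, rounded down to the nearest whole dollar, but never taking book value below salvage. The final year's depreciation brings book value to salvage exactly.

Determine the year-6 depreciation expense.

Depreciable base = $327,525 − $14,800 = $312,725.
Year 1: ⌊$327,525 × 150%/7⌋ = $70,183. Book value $257,342.
Year 2: ⌊$257,342 × 150%/7⌋ = $55,144. Book value $202,198.
Year 3: ⌊$202,198 × 150%/7⌋ = $43,328. Book value $158,870.
Year 4: ⌊$158,870 × 150%/7⌋ = $34,043. Book value $124,827.
Year 5: ⌊$124,827 × 150%/7⌋ = $26,748. Book value $98,079.
Year 6: ⌊$98,079 × 150%/7⌋ = $21,016. Book value $77,063.

$21,016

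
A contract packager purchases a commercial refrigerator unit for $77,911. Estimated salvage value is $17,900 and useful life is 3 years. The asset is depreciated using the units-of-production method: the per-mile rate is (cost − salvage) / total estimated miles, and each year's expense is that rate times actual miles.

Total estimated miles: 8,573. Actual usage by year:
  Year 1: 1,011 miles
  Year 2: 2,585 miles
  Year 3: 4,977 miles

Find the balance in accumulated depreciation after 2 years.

$25,172

Depreciable base = $77,911 − $17,900 = $60,011.
Rate = $60,011 / 8,573 miles = $7 per mile.
Year 1: 1,011 × $7 = $7,077. Book value $70,834.
Year 2: 2,585 × $7 = $18,095. Book value $52,739.
Accumulated through year 2 = $77,911 − $52,739 = $25,172.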